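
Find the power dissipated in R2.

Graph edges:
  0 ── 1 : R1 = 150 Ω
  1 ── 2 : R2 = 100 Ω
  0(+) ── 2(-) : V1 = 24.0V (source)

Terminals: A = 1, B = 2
Nodal analysis, taking node 2 as the 0 V reference.
Source V1 fixes V_0 = 24 V.
KCL at each unknown node (sum of currents leaving = 0; resistances in Ω):
  Node 1: (V_1 - 24)/150 + (V_1 - 0)/100 = 0
Collecting terms: 0.01667 × V_1 = 0.16  =>  V_1 = 9.6 V
I_R2 = (V_1 - V_2)/R2 = (9.6 - 0)/100 = 0.096 A
P_R2 = I_R2² × R2 = (0.096)² × 100 = 0.9216 W

Final answer: 0.9216 W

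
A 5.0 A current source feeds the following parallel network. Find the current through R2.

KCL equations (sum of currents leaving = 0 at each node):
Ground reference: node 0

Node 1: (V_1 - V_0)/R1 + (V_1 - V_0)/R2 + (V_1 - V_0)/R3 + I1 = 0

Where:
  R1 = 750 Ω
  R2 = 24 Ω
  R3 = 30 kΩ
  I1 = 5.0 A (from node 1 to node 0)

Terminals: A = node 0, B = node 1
All resistors sit directly between nodes 0 and 1, so they are in parallel and share one voltage V; the full source current 5 A splits among them.
1/R_par = 1/750 + 1/24 + 1/30000 = 0.04303 S  =>  R_par = 23.24 Ω
V = I × R_par = 5 × 23.24 = 116.2 V
I_R2 = V/R2 = 116.2/24 = 4.841 A

Final answer: 4.841 A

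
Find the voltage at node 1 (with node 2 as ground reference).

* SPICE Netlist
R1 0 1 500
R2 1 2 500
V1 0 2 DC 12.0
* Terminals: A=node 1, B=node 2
Nodal analysis, taking node 2 as the 0 V reference.
Source V1 fixes V_0 = 12 V.
KCL at each unknown node (sum of currents leaving = 0; resistances in Ω):
  Node 1: (V_1 - 12)/500 + (V_1 - 0)/500 = 0
Collecting terms: 0.004 × V_1 = 0.024  =>  V_1 = 6 V
The requested potential is V_1 = 6 V.

Final answer: V_1 = 6 V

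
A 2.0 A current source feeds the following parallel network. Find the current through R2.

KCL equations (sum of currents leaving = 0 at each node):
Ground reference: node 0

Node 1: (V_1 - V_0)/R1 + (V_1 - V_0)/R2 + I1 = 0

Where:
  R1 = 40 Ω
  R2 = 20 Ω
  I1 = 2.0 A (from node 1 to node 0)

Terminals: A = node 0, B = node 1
All resistors sit directly between nodes 0 and 1, so they are in parallel and share one voltage V; the full source current 2 A splits among them.
1/R_par = 1/40 + 1/20 = 0.075 S  =>  R_par = 13.33 Ω
V = I × R_par = 2 × 13.33 = 26.67 V
I_R2 = V/R2 = 26.67/20 = 1.333 A

Final answer: 1.333 A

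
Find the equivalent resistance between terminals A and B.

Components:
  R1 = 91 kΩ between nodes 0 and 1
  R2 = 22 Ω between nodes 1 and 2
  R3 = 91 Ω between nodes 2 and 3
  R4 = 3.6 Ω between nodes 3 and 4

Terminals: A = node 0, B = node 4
Reduce the network between node 0 (A) and node 4 (B) by series/parallel combination:
  Rs1 = R1 + R2 (series, joined only at node 1) = 91000 + 22 = 91020 Ω
  Rs2 = R3 + Rs1 (series, joined only at node 2) = 91 + 91020 = 91110 Ω
  Rs3 = R4 + Rs2 (series, joined only at node 3) = 3.6 + 91110 = 91120 Ω
R_eq = 91.12 kΩ

Final answer: 91.12 kΩ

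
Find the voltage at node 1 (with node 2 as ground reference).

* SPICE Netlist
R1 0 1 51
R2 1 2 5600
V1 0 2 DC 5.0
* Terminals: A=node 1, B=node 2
Nodal analysis, taking node 2 as the 0 V reference.
Source V1 fixes V_0 = 5 V.
KCL at each unknown node (sum of currents leaving = 0; resistances in Ω):
  Node 1: (V_1 - 5)/51 + (V_1 - 0)/5600 = 0
Collecting terms: 0.01979 × V_1 = 0.09804  =>  V_1 = 4.955 V
The requested potential is V_1 = 4.955 V.

Final answer: V_1 = 4.955 V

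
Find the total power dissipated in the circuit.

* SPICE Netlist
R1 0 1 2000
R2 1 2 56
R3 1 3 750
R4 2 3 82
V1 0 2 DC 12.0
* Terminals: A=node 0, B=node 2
Nodal analysis, taking node 2 as the 0 V reference.
Source V1 fixes V_0 = 12 V.
KCL at each unknown node (sum of currents leaving = 0; resistances in Ω):
  Node 1: (V_1 - 12)/2000 + (V_1 - 0)/56 + (V_1 - V_3)/750 = 0
  Node 3: (V_3 - V_1)/750 + (V_3 - 0)/82 = 0
Collecting terms (coefficients in siemens):
  0.01969·V_1 - 0.001333·V_3 = 0.006
  0.01353·V_3 - 0.001333·V_1 = 0
Determinant D = (0.01969)(0.01353) - (-0.001333)(-0.001333) = 0.0002646
V_1 = [(0.006)(0.01353) - (-0.001333)(0)]/D = 0.3068 V
V_3 = [(0.01969)(0) - (0.006)(-0.001333)]/D = 0.03023 V
Power in each resistor, P = (ΔV)²/R:
  P_R1 = (12 - 0.3068)²/2000 = 0.06837 W
  P_R2 = (0.3068 - 0)²/56 = 0.00168 W
  P_R3 = (0.3068 - 0.03023)²/750 = 0.000102 W
  P_R4 = (0 - 0.03023)²/82 = 0.00001115 W
P_total = P_R1 + P_R2 + P_R3 + P_R4 = 0.07016 W

Final answer: 0.07016 W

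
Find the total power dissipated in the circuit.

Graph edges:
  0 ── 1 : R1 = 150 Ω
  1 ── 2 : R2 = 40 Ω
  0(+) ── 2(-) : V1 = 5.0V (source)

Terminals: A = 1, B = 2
Nodal analysis, taking node 2 as the 0 V reference.
Source V1 fixes V_0 = 5 V.
KCL at each unknown node (sum of currents leaving = 0; resistances in Ω):
  Node 1: (V_1 - 5)/150 + (V_1 - 0)/40 = 0
Collecting terms: 0.03167 × V_1 = 0.03333  =>  V_1 = 1.053 V
Power in each resistor, P = (ΔV)²/R:
  P_R1 = (5 - 1.053)²/150 = 0.1039 W
  P_R2 = (1.053 - 0)²/40 = 0.0277 W
P_total = P_R1 + P_R2 = 0.1316 W

Final answer: 0.1316 W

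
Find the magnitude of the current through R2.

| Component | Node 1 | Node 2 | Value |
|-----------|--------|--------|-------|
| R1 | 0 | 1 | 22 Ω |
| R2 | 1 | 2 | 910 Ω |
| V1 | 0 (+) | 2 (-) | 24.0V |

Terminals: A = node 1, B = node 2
Nodal analysis, taking node 2 as the 0 V reference.
Source V1 fixes V_0 = 24 V.
KCL at each unknown node (sum of currents leaving = 0; resistances in Ω):
  Node 1: (V_1 - 24)/22 + (V_1 - 0)/910 = 0
Collecting terms: 0.04655 × V_1 = 1.091  =>  V_1 = 23.43 V
I_R2 = (V_1 - V_2)/R2 = (23.43 - 0)/910 = 0.02575 A
|I_R2| = 0.02575 A

Final answer: |I_R2| = 0.02575 A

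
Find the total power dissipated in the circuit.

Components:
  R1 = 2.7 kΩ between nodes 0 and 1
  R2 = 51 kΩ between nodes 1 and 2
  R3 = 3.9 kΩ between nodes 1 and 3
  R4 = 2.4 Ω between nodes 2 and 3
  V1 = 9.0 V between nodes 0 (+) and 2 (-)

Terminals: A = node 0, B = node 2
Nodal analysis, taking node 2 as the 0 V reference.
Source V1 fixes V_0 = 9 V.
KCL at each unknown node (sum of currents leaving = 0; resistances in Ω):
  Node 1: (V_1 - 9)/2700 + (V_1 - 0)/51000 + (V_1 - V_3)/3900 = 0
  Node 3: (V_3 - V_1)/3900 + (V_3 - 0)/2.4 = 0
Collecting terms (coefficients in siemens):
  0.0006464·V_1 - 0.0002564·V_3 = 0.003333
  0.4169·V_3 - 0.0002564·V_1 = 0
Determinant D = (0.0006464)(0.4169) - (-0.0002564)(-0.0002564) = 0.0002694
V_1 = [(0.003333)(0.4169) - (-0.0002564)(0)]/D = 5.158 V
V_3 = [(0.0006464)(0) - (0.003333)(-0.0002564)]/D = 0.003172 V
Power in each resistor, P = (ΔV)²/R:
  P_R1 = (9 - 5.158)²/2700 = 0.005467 W
  P_R2 = (5.158 - 0)²/51000 = 0.0005217 W
  P_R3 = (5.158 - 0.003172)²/3900 = 0.006814 W
  P_R4 = (0 - 0.003172)²/2.4 = 0.000004193 W
P_total = P_R1 + P_R2 + P_R3 + P_R4 = 0.01281 W

Final answer: 0.01281 W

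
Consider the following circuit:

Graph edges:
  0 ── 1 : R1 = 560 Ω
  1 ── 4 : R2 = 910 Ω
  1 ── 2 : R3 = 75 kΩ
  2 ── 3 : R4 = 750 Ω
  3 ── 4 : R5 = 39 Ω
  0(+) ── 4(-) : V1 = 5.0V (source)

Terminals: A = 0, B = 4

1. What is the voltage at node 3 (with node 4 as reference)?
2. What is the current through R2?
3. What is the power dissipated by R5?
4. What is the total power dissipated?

Nodal analysis, taking node 4 as the 0 V reference.
Source V1 fixes V_0 = 5 V.
KCL at each unknown node (sum of currents leaving = 0; resistances in Ω):
  Node 1: (V_1 - 5)/560 + (V_1 - 0)/910 + (V_1 - V_2)/75000 = 0
  Node 2: (V_2 - V_1)/75000 + (V_2 - V_3)/750 = 0
  Node 3: (V_3 - V_2)/750 + (V_3 - 0)/39 = 0
Collecting terms (coefficients in siemens):
  0.002898·V_1 - 0.00001333·V_2 = 0.008929
  0.001347·V_2 - 0.00001333·V_1 - 0.001333·V_3 = 0
  0.02697·V_3 - 0.001333·V_2 = 0
Solving these 3 simultaneous equations (Gaussian elimination) gives:
  V_1 = 3.081 V, V_2 = 0.03208 V, V_3 = 0.001586 V
Part 1:
  Read off the nodal solution: V_3 = 0.001586 V
Part 2:
  I_R2 = (V_1 - V_4)/R2 = (3.081 - 0)/910 = 0.003386 A
  Magnitude: I_R2 = 0.003386 A
Part 3:
  I_R5 = (V_3 - V_4)/R5 = (0.001586 - 0)/39 = 0.00004065 A
  P_R5 = I_R5² × R5 = (0.00004065)² × 39 = 0.00000006446 W
Part 4:
  Power in each resistor, P = (ΔV)²/R:
    P_R1 = (5 - 3.081)²/560 = 0.006575 W
    P_R2 = (3.081 - 0)²/910 = 0.01043 W
    P_R3 = (3.081 - 0.03208)²/75000 = 0.000124 W
    P_R4 = (0.03208 - 0.001586)²/750 = 0.00000124 W
    P_R5 = (0.001586 - 0)²/39 = 0.00000006446 W
  P_total = P_R1 + P_R2 + P_R3 + P_R4 + P_R5 = 0.01713 W

Final answers:
1. V_3 = 0.001586 V
2. I_R2 = 0.003386 A
3. P_R5 = 6.446e-08 W
4. P_total = 0.01713 W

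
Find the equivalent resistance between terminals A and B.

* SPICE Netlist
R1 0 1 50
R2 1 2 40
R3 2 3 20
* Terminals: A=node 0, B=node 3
Reduce the network between node 0 (A) and node 3 (B) by series/parallel combination:
  Rs1 = R1 + R2 (series, joined only at node 1) = 50 + 40 = 90 Ω
  Rs2 = R3 + Rs1 (series, joined only at node 2) = 20 + 90 = 110 Ω
R_eq = 110 Ω

Final answer: 110 Ω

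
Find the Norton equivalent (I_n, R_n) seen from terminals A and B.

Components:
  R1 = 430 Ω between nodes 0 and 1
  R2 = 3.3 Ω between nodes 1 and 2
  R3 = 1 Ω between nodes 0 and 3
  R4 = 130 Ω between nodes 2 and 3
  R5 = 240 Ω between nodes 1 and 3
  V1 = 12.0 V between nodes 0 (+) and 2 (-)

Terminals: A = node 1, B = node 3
Find the Thévenin equivalent first; then I_n = V_th/R_th and R_n = R_th.
Step 1 — V_th is the open-circuit voltage V_A - V_B (nothing connected across the terminals).
Nodal analysis, taking node 2 as the 0 V reference.
Source V1 fixes V_0 = 12 V.
KCL at each unknown node (sum of currents leaving = 0; resistances in Ω):
  Node 1: (V_1 - 12)/430 + (V_1 - 0)/3.3 + (V_1 - V_3)/240 = 0
  Node 3: (V_3 - 12)/1 + (V_3 - 0)/130 + (V_3 - V_1)/240 = 0
Collecting terms (coefficients in siemens):
  0.3095·V_1 - 0.004167·V_3 = 0.02791
  1.012·V_3 - 0.004167·V_1 = 12
Determinant D = (0.3095)(1.012) - (-0.004167)(-0.004167) = 0.3132
V_1 = [(0.02791)(1.012) - (-0.004167)(12)]/D = 0.2498 V
V_3 = [(0.3095)(12) - (0.02791)(-0.004167)]/D = 11.86 V
V_th = V_1 - V_3 = 0.2498 - 11.86 = -11.61 V
Step 2 — R_th: zero the source — replace V1 by a short circuit (node 2 merges into node 0) — and find the resistance seen between A (node 1) and B (node 3).
Reduce the network between node 1 (A) and node 3 (B) by series/parallel combination:
  Rp1 = R1 ‖ R2 (parallel, both between nodes 0 and 1) = 1/(1/430 + 1/3.3) = 3.275 Ω
  Rp2 = R3 ‖ R4 (parallel, both between nodes 0 and 3) = 1/(1/1 + 1/130) = 0.9924 Ω
  Rs1 = Rp1 + Rp2 (series, joined only at node 0) = 3.275 + 0.9924 = 4.267 Ω
  Rp3 = R5 ‖ Rs1 (parallel, both between nodes 1 and 3) = 1/(1/240 + 1/4.267) = 4.193 Ω
R_th = 4.193 Ω
I_n = V_th/R_th = -11.61/4.193 = -2.769 A, and R_n = R_th = 4.193 Ω

Final answer: I_n = -2.769 A, R_n = 4.193 Ω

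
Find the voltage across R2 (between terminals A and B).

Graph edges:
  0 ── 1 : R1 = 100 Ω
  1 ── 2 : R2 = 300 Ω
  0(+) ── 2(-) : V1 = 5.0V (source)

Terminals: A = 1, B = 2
R1 and R2 are in series across V1 (node 0 → node 1 → node 2), and the output A–B is taken across R2, so this is a voltage divider.
Series current: I = V1/(R1 + R2) = 5/(100 + 300) = 5/400 = 0.0125 A
V_R2 = I × R2 = V1 × R2/(R1 + R2) = 5 × 300/400 = 3.75 V

Final answer: 3.75 V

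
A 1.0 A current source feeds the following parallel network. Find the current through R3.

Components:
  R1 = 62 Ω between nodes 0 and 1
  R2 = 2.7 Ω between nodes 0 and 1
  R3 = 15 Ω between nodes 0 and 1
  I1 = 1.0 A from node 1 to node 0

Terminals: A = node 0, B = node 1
All resistors sit directly between nodes 0 and 1, so they are in parallel and share one voltage V; the full source current 1 A splits among them.
1/R_par = 1/62 + 1/2.7 + 1/15 = 0.4532 S  =>  R_par = 2.207 Ω
V = I × R_par = 1 × 2.207 = 2.207 V
I_R3 = V/R3 = 2.207/15 = 0.1471 A

Final answer: 0.1471 A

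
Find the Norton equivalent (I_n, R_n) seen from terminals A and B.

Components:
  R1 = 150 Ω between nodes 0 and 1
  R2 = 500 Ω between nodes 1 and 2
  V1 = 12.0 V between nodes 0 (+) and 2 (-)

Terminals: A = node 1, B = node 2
Find the Thévenin equivalent first; then I_n = V_th/R_th and R_n = R_th.
Step 1 — V_th is the open-circuit voltage V_A - V_B (nothing connected across the terminals).
Nodal analysis, taking node 2 as the 0 V reference.
Source V1 fixes V_0 = 12 V.
KCL at each unknown node (sum of currents leaving = 0; resistances in Ω):
  Node 1: (V_1 - 12)/150 + (V_1 - 0)/500 = 0
Collecting terms: 0.008667 × V_1 = 0.08  =>  V_1 = 9.231 V
V_th = V_1 - V_2 = 9.231 - 0 = 9.231 V
Step 2 — R_th: zero the source — replace V1 by a short circuit (node 2 merges into node 0) — and find the resistance seen between A (node 1) and B (node 0).
Reduce the network between node 1 (A) and node 0 (B) by series/parallel combination:
  Rp1 = R1 ‖ R2 (parallel, both between nodes 0 and 1) = 1/(1/150 + 1/500) = 115.4 Ω
R_th = 115.4 Ω
I_n = V_th/R_th = 9.231/115.4 = 0.08 A, and R_n = R_th = 115.4 Ω

Final answer: I_n = 0.08 A, R_n = 115.4 Ω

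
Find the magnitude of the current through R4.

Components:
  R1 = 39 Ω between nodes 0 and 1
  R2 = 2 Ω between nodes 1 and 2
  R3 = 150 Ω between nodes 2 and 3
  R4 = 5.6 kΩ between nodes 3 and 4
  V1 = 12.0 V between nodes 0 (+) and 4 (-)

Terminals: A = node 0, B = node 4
Nodal analysis, taking node 4 as the 0 V reference.
Source V1 fixes V_0 = 12 V.
KCL at each unknown node (sum of currents leaving = 0; resistances in Ω):
  Node 1: (V_1 - 12)/39 + (V_1 - V_2)/2 = 0
  Node 2: (V_2 - V_1)/2 + (V_2 - V_3)/150 = 0
  Node 3: (V_3 - V_2)/150 + (V_3 - 0)/5600 = 0
Collecting terms (coefficients in siemens):
  0.5256·V_1 - 0.5·V_2 = 0.3077
  0.5067·V_2 - 0.5·V_1 - 0.006667·V_3 = 0
  0.006845·V_3 - 0.006667·V_2 = 0
Solving these 3 simultaneous equations (Gaussian elimination) gives:
  V_1 = 11.92 V, V_2 = 11.92 V, V_3 = 11.6 V
I_R4 = (V_3 - V_4)/R4 = (11.6 - 0)/5600 = 0.002072 A
|I_R4| = 0.002072 A

Final answer: |I_R4| = 0.002072 A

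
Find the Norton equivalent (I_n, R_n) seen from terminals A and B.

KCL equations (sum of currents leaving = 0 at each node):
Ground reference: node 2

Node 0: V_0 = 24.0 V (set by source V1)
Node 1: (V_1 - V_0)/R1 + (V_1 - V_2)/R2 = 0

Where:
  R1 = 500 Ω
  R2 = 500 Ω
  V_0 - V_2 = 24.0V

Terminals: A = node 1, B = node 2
Find the Thévenin equivalent first; then I_n = V_th/R_th and R_n = R_th.
Step 1 — V_th is the open-circuit voltage V_A - V_B (nothing connected across the terminals).
Nodal analysis, taking node 2 as the 0 V reference.
Source V1 fixes V_0 = 24 V.
KCL at each unknown node (sum of currents leaving = 0; resistances in Ω):
  Node 1: (V_1 - 24)/500 + (V_1 - 0)/500 = 0
Collecting terms: 0.004 × V_1 = 0.048  =>  V_1 = 12 V
V_th = V_1 - V_2 = 12 - 0 = 12 V
Step 2 — R_th: zero the source — replace V1 by a short circuit (node 2 merges into node 0) — and find the resistance seen between A (node 1) and B (node 0).
Reduce the network between node 1 (A) and node 0 (B) by series/parallel combination:
  Rp1 = R1 ‖ R2 (parallel, both between nodes 0 and 1) = 1/(1/500 + 1/500) = 250 Ω
R_th = 250 Ω
I_n = V_th/R_th = 12/250 = 0.048 A, and R_n = R_th = 250 Ω

Final answer: I_n = 0.048 A, R_n = 250 Ω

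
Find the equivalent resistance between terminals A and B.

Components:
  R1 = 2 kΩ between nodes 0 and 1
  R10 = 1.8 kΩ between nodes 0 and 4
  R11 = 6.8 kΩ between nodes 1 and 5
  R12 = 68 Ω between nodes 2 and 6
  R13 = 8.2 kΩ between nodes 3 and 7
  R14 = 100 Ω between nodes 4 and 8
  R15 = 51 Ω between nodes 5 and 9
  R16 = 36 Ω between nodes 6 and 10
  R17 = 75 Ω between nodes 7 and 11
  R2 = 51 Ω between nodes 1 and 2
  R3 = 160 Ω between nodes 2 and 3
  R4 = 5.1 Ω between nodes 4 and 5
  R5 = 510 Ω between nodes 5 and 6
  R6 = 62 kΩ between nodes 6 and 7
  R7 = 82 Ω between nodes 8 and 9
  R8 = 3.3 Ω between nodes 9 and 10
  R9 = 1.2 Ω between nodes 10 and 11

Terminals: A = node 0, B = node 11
The network is not a plain series/parallel combination. Inject a 1 A test current into terminal A (node 0) and return it from terminal B (node 11); then R_eq = V_A / (1 A).
Nodal analysis, taking node 11 as the 0 V reference.
Current source I_test pushes 1 A into node 0 and draws it out of node 11.
KCL at each unknown node (sum of currents leaving = 0; resistances in Ω):
  Node 0: (V_0 - V_1)/2000 + (V_0 - V_4)/1800 - 1 = 0
  Node 1: (V_1 - V_0)/2000 + (V_1 - V_2)/51 + (V_1 - V_5)/6800 = 0
  Node 2: (V_2 - V_1)/51 + (V_2 - V_3)/160 + (V_2 - V_6)/68 = 0
  Node 3: (V_3 - V_2)/160 + (V_3 - V_7)/8200 = 0
  Node 4: (V_4 - V_0)/1800 + (V_4 - V_5)/5.1 + (V_4 - V_8)/100 = 0
  Node 5: (V_5 - V_1)/6800 + (V_5 - V_4)/5.1 + (V_5 - V_6)/510 + (V_5 - V_9)/51 = 0
  Node 6: (V_6 - V_2)/68 + (V_6 - V_5)/510 + (V_6 - V_7)/62000 + (V_6 - V_10)/36 = 0
  Node 7: (V_7 - V_3)/8200 + (V_7 - V_6)/62000 + (V_7 - 0)/75 = 0
  Node 8: (V_8 - V_4)/100 + (V_8 - V_9)/82 = 0
  Node 9: (V_9 - V_5)/51 + (V_9 - V_8)/82 + (V_9 - V_10)/3.3 = 0
  Node 10: (V_10 - V_6)/36 + (V_10 - V_9)/3.3 + (V_10 - 0)/1.2 = 0
Collecting terms (coefficients in siemens):
  0.001056·V_0 - 0.0005·V_1 - 0.0005556·V_4 = 1
  0.02025·V_1 - 0.0005·V_0 - 0.01961·V_2 - 0.0001471·V_5 = 0
  0.04056·V_2 - 0.01961·V_1 - 0.00625·V_3 - 0.01471·V_6 = 0
  0.006372·V_3 - 0.00625·V_2 - 0.000122·V_7 = 0
  0.2066·V_4 - 0.0005556·V_0 - 0.1961·V_5 - 0.01·V_8 = 0
  0.2178·V_5 - 0.0001471·V_1 - 0.1961·V_4 - 0.001961·V_6 - 0.01961·V_9 = 0
  0.04446·V_6 - 0.01471·V_2 - 0.001961·V_5 - 0.00001613·V_7 - 0.02778·V_10 = 0
  0.01347·V_7 - 0.000122·V_3 - 0.00001613·V_6 = 0
  0.0222·V_8 - 0.01·V_4 - 0.0122·V_9 = 0
  0.3348·V_9 - 0.01961·V_5 - 0.0122·V_8 - 0.303·V_10 = 0
  1.164·V_10 - 0.02778·V_6 - 0.303·V_9 = 0
Solving these 11 simultaneous equations (Gaussian elimination) gives:
  V_0 = 994.8 V, V_1 = 71.48 V, V_2 = 48.29 V, V_3 = 47.38 V
  V_4 = 25.85 V, V_5 = 23.75 V, V_6 = 17.77 V, V_7 = 0.4502 V
  V_8 = 13.27 V, V_9 = 2.954 V, V_10 = 1.193 V
R_eq = V_0 / 1 A = 994.8 Ω

Final answer: 994.8 Ω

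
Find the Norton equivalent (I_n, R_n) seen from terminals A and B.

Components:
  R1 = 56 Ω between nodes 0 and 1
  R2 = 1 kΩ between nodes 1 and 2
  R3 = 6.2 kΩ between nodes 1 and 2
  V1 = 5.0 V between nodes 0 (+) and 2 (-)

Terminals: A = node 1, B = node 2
Find the Thévenin equivalent first; then I_n = V_th/R_th and R_n = R_th.
Step 1 — V_th is the open-circuit voltage V_A - V_B (nothing connected across the terminals).
Nodal analysis, taking node 2 as the 0 V reference.
Source V1 fixes V_0 = 5 V.
KCL at each unknown node (sum of currents leaving = 0; resistances in Ω):
  Node 1: (V_1 - 5)/56 + (V_1 - 0)/1000 + (V_1 - 0)/6200 = 0
Collecting terms: 0.01902 × V_1 = 0.08929  =>  V_1 = 4.695 V
V_th = V_1 - V_2 = 4.695 - 0 = 4.695 V
Step 2 — R_th: zero the source — replace V1 by a short circuit (node 2 merges into node 0) — and find the resistance seen between A (node 1) and B (node 0).
Reduce the network between node 1 (A) and node 0 (B) by series/parallel combination:
  Rp1 = R1 ‖ R2 ‖ R3 (parallel, all between nodes 0 and 1) = 1/(1/56 + 1/1000 + 1/6200) = 52.58 Ω
R_th = 52.58 Ω
I_n = V_th/R_th = 4.695/52.58 = 0.08929 A, and R_n = R_th = 52.58 Ω

Final answer: I_n = 0.08929 A, R_n = 52.58 Ω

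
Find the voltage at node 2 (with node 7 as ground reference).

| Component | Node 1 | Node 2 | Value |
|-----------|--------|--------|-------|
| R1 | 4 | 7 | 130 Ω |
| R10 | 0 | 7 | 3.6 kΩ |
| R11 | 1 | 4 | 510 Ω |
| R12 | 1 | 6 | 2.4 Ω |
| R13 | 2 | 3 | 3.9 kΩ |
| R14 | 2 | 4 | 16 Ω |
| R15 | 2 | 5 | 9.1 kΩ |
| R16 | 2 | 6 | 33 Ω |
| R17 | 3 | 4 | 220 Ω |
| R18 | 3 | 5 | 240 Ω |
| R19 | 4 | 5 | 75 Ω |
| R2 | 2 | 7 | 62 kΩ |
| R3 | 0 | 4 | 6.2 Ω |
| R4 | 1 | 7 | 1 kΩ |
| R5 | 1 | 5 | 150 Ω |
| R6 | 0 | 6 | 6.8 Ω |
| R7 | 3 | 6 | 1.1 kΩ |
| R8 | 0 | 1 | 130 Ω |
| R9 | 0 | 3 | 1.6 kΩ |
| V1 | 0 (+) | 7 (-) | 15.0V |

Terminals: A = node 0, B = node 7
Nodal analysis, taking node 7 as the 0 V reference.
Source V1 fixes V_0 = 15 V.
KCL at each unknown node (sum of currents leaving = 0; resistances in Ω):
  Node 1: (V_1 - 0)/1000 + (V_1 - V_5)/150 + (V_1 - 15)/130 + (V_1 - V_4)/510 + (V_1 - V_6)/2.4 = 0
  Node 2: (V_2 - 0)/62000 + (V_2 - V_3)/3900 + (V_2 - V_4)/16 + (V_2 - V_5)/9100 + (V_2 - V_6)/33 = 0
  Node 3: (V_3 - V_6)/1100 + (V_3 - 15)/1600 + (V_3 - V_2)/3900 + (V_3 - V_4)/220 + (V_3 - V_5)/240 = 0
  Node 4: (V_4 - 0)/130 + (V_4 - 15)/6.2 + (V_4 - V_1)/510 + (V_4 - V_2)/16 + (V_4 - V_3)/220 + (V_4 - V_5)/75 = 0
  Node 5: (V_5 - V_1)/150 + (V_5 - V_2)/9100 + (V_5 - V_3)/240 + (V_5 - V_4)/75 = 0
  Node 6: (V_6 - 15)/6.8 + (V_6 - V_3)/1100 + (V_6 - V_1)/2.4 + (V_6 - V_2)/33 = 0
Collecting terms (coefficients in siemens):
  0.434·V_1 - 0.001961·V_4 - 0.006667·V_5 - 0.4167·V_6 = 0.1154
  0.09319·V_2 - 0.0002564·V_3 - 0.0625·V_4 - 0.0001099·V_5 - 0.0303·V_6 = 0
  0.0105·V_3 - 0.0002564·V_2 - 0.004545·V_4 - 0.004167·V_5 - 0.0009091·V_6 = 0.009375
  0.2513·V_4 - 0.001961·V_1 - 0.0625·V_2 - 0.004545·V_3 - 0.01333·V_5 = 2.419
  0.02428·V_5 - 0.006667·V_1 - 0.0001099·V_2 - 0.004167·V_3 - 0.01333·V_4 = 0
  0.5949·V_6 - 0.4167·V_1 - 0.0303·V_2 - 0.0009091·V_3 = 2.206
Solving these 6 simultaneous equations (Gaussian elimination) gives:
  V_1 = 14.79 V, V_2 = 14.53 V, V_3 = 14.52 V, V_4 = 14.39 V
  V_5 = 14.52 V, V_6 = 14.83 V
The requested potential is V_2 = 14.53 V.

Final answer: V_2 = 14.53 V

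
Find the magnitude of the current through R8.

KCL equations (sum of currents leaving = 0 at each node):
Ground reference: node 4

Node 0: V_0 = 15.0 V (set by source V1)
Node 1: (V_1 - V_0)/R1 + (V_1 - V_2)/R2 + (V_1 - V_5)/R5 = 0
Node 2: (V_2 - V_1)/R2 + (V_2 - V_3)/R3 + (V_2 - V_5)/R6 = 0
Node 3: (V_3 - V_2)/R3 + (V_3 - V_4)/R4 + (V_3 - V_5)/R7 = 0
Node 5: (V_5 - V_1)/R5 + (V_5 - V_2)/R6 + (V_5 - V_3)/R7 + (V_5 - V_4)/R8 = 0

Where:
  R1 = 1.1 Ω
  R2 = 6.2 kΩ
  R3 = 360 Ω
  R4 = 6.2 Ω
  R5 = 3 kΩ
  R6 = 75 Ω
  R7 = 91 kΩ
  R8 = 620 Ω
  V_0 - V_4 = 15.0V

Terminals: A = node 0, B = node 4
Nodal analysis, taking node 4 as the 0 V reference.
Source V1 fixes V_0 = 15 V.
KCL at each unknown node (sum of currents leaving = 0; resistances in Ω):
  Node 1: (V_1 - 15)/1.1 + (V_1 - V_2)/6200 + (V_1 - V_5)/3000 = 0
  Node 2: (V_2 - V_1)/6200 + (V_2 - V_3)/360 + (V_2 - V_5)/75 = 0
  Node 3: (V_3 - V_2)/360 + (V_3 - 0)/6.2 + (V_3 - V_5)/91000 = 0
  Node 5: (V_5 - V_1)/3000 + (V_5 - V_2)/75 + (V_5 - V_3)/91000 + (V_5 - 0)/620 = 0
Collecting terms (coefficients in siemens):
  0.9096·V_1 - 0.0001613·V_2 - 0.0003333·V_5 = 13.64
  0.01627·V_2 - 0.0001613·V_1 - 0.002778·V_3 - 0.01333·V_5 = 0
  0.1641·V_3 - 0.002778·V_2 - 0.00001099·V_5 = 0
  0.01529·V_5 - 0.0003333·V_1 - 0.01333·V_2 - 0.00001099·V_3 = 0
Solving these 4 simultaneous equations (Gaussian elimination) gives:
  V_1 = 14.99 V, V_2 = 1.474 V, V_3 = 0.02505 V, V_5 = 1.612 V
I_R8 = (V_4 - V_5)/R8 = (0 - 1.612)/620 = -0.0026 A
|I_R8| = 0.0026 A

Final answer: |I_R8| = 0.0026 A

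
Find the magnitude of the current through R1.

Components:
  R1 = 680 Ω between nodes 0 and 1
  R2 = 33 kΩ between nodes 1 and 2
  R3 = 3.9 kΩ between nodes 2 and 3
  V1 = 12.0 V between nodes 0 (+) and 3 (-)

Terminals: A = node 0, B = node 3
Nodal analysis, taking node 3 as the 0 V reference.
Source V1 fixes V_0 = 12 V.
KCL at each unknown node (sum of currents leaving = 0; resistances in Ω):
  Node 1: (V_1 - 12)/680 + (V_1 - V_2)/33000 = 0
  Node 2: (V_2 - V_1)/33000 + (V_2 - 0)/3900 = 0
Collecting terms (coefficients in siemens):
  0.001501·V_1 - 0.0000303·V_2 = 0.01765
  0.0002867·V_2 - 0.0000303·V_1 = 0
Determinant D = (0.001501)(0.0002867) - (-0.0000303)(-0.0000303) = 0.0000004294
V_1 = [(0.01765)(0.0002867) - (-0.0000303)(0)]/D = 11.78 V
V_2 = [(0.001501)(0) - (0.01765)(-0.0000303)]/D = 1.245 V
I_R1 = (V_0 - V_1)/R1 = (12 - 11.78)/680 = 0.0003193 A
|I_R1| = 0.0003193 A

Final answer: |I_R1| = 0.0003193 A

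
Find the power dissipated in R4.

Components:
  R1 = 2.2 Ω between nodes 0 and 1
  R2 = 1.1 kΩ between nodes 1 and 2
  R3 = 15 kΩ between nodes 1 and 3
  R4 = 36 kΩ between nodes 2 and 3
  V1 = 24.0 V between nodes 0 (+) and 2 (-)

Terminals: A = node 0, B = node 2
Nodal analysis, taking node 2 as the 0 V reference.
Source V1 fixes V_0 = 24 V.
KCL at each unknown node (sum of currents leaving = 0; resistances in Ω):
  Node 1: (V_1 - 24)/2.2 + (V_1 - 0)/1100 + (V_1 - V_3)/15000 = 0
  Node 3: (V_3 - V_1)/15000 + (V_3 - 0)/36000 = 0
Collecting terms (coefficients in siemens):
  0.4555·V_1 - 0.00006667·V_3 = 10.91
  0.00009444·V_3 - 0.00006667·V_1 = 0
Determinant D = (0.4555)(0.00009444) - (-0.00006667)(-0.00006667) = 0.00004302
V_1 = [(10.91)(0.00009444) - (-0.00006667)(0)]/D = 23.95 V
V_3 = [(0.4555)(0) - (10.91)(-0.00006667)]/D = 16.91 V
I_R4 = (V_2 - V_3)/R4 = (0 - 16.91)/36000 = -0.0004696 A
P_R4 = I_R4² × R4 = (-0.0004696)² × 36000 = 0.00794 W

Final answer: 0.00794 W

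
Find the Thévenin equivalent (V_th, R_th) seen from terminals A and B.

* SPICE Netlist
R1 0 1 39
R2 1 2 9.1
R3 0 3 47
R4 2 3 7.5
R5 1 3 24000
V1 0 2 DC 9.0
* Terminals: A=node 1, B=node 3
Step 1 — V_th is the open-circuit voltage V_A - V_B (nothing connected across the terminals).
Nodal analysis, taking node 2 as the 0 V reference.
Source V1 fixes V_0 = 9 V.
KCL at each unknown node (sum of currents leaving = 0; resistances in Ω):
  Node 1: (V_1 - 9)/39 + (V_1 - 0)/9.1 + (V_1 - V_3)/24000 = 0
  Node 3: (V_3 - 9)/47 + (V_3 - 0)/7.5 + (V_3 - V_1)/24000 = 0
Collecting terms (coefficients in siemens):
  0.1356·V_1 - 0.00004167·V_3 = 0.2308
  0.1547·V_3 - 0.00004167·V_1 = 0.1915
Determinant D = (0.1356)(0.1547) - (-0.00004167)(-0.00004167) = 0.02097
V_1 = [(0.2308)(0.1547) - (-0.00004167)(0.1915)]/D = 1.703 V
V_3 = [(0.1356)(0.1915) - (0.2308)(-0.00004167)]/D = 1.239 V
V_th = V_1 - V_3 = 1.703 - 1.239 = 0.4639 V
Step 2 — R_th: zero the source — replace V1 by a short circuit (node 2 merges into node 0) — and find the resistance seen between A (node 1) and B (node 3).
Reduce the network between node 1 (A) and node 3 (B) by series/parallel combination:
  Rp1 = R1 ‖ R2 (parallel, both between nodes 0 and 1) = 1/(1/39 + 1/9.1) = 7.378 Ω
  Rp2 = R3 ‖ R4 (parallel, both between nodes 0 and 3) = 1/(1/47 + 1/7.5) = 6.468 Ω
  Rs1 = Rp1 + Rp2 (series, joined only at node 0) = 7.378 + 6.468 = 13.85 Ω
  Rp3 = R5 ‖ Rs1 (parallel, both between nodes 1 and 3) = 1/(1/24000 + 1/13.85) = 13.84 Ω
R_th = 13.84 Ω

Final answer: V_th = 0.4639 V, R_th = 13.84 Ω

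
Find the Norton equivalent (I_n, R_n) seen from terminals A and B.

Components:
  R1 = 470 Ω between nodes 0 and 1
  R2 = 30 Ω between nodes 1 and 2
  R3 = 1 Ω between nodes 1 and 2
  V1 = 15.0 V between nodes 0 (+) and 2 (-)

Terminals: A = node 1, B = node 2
Find the Thévenin equivalent first; then I_n = V_th/R_th and R_n = R_th.
Step 1 — V_th is the open-circuit voltage V_A - V_B (nothing connected across the terminals).
Nodal analysis, taking node 2 as the 0 V reference.
Source V1 fixes V_0 = 15 V.
KCL at each unknown node (sum of currents leaving = 0; resistances in Ω):
  Node 1: (V_1 - 15)/470 + (V_1 - 0)/30 + (V_1 - 0)/1 = 0
Collecting terms: 1.035 × V_1 = 0.03191  =>  V_1 = 0.03082 V
V_th = V_1 - V_2 = 0.03082 - 0 = 0.03082 V
Step 2 — R_th: zero the source — replace V1 by a short circuit (node 2 merges into node 0) — and find the resistance seen between A (node 1) and B (node 0).
Reduce the network between node 1 (A) and node 0 (B) by series/parallel combination:
  Rp1 = R1 ‖ R2 ‖ R3 (parallel, all between nodes 0 and 1) = 1/(1/470 + 1/30 + 1/1) = 0.9658 Ω
R_th = 0.9658 Ω
I_n = V_th/R_th = 0.03082/0.9658 = 0.03191 A, and R_n = R_th = 0.9658 Ω

Final answer: I_n = 0.03191 A, R_n = 0.9658 Ω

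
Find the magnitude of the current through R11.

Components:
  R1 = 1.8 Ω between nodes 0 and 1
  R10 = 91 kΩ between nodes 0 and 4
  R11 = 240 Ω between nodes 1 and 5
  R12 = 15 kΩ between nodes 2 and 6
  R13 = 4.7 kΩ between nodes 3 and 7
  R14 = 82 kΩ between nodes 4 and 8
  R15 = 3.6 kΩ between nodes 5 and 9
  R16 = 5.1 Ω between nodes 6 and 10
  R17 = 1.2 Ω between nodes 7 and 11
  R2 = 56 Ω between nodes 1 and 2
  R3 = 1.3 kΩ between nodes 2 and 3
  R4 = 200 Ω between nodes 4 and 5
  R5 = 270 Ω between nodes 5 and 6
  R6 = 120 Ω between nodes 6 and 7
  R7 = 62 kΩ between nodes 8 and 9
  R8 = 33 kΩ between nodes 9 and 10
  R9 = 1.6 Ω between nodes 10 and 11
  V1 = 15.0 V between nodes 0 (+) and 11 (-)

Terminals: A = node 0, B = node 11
Nodal analysis, taking node 11 as the 0 V reference.
Source V1 fixes V_0 = 15 V.
KCL at each unknown node (sum of currents leaving = 0; resistances in Ω):
  Node 1: (V_1 - 15)/1.8 + (V_1 - V_2)/56 + (V_1 - V_5)/240 = 0
  Node 2: (V_2 - V_1)/56 + (V_2 - V_3)/1300 + (V_2 - V_6)/15000 = 0
  Node 3: (V_3 - V_2)/1300 + (V_3 - V_7)/4700 = 0
  Node 4: (V_4 - V_5)/200 + (V_4 - 15)/91000 + (V_4 - V_8)/82000 = 0
  Node 5: (V_5 - V_4)/200 + (V_5 - V_6)/270 + (V_5 - V_1)/240 + (V_5 - V_9)/3600 = 0
  Node 6: (V_6 - V_5)/270 + (V_6 - V_7)/120 + (V_6 - V_2)/15000 + (V_6 - V_10)/5.1 = 0
  Node 7: (V_7 - V_6)/120 + (V_7 - V_3)/4700 + (V_7 - 0)/1.2 = 0
  Node 8: (V_8 - V_9)/62000 + (V_8 - V_4)/82000 = 0
  Node 9: (V_9 - V_8)/62000 + (V_9 - V_10)/33000 + (V_9 - V_5)/3600 = 0
  Node 10: (V_10 - V_9)/33000 + (V_10 - 0)/1.6 + (V_10 - V_6)/5.1 = 0
Collecting terms (coefficients in siemens):
  0.5776·V_1 - 0.01786·V_2 - 0.004167·V_5 = 8.333
  0.01869·V_2 - 0.01786·V_1 - 0.0007692·V_3 - 0.00006667·V_6 = 0
  0.000982·V_3 - 0.0007692·V_2 - 0.0002128·V_7 = 0
  0.005023·V_4 - 0.005·V_5 - 0.0000122·V_8 = 0.0001648
  0.01315·V_5 - 0.004167·V_1 - 0.005·V_4 - 0.003704·V_6 - 0.0002778·V_9 = 0
  0.2082·V_6 - 0.00006667·V_2 - 0.003704·V_5 - 0.008333·V_7 - 0.1961·V_10 = 0
  0.8419·V_7 - 0.0002128·V_3 - 0.008333·V_6 = 0
  0.00002832·V_8 - 0.0000122·V_4 - 0.00001613·V_9 = 0
  0.0003242·V_9 - 0.0002778·V_5 - 0.00001613·V_8 - 0.0000303·V_10 = 0
  0.8211·V_10 - 0.1961·V_6 - 0.0000303·V_9 = 0
Solving these 10 simultaneous equations (Gaussian elimination) gives:
  V_1 = 14.94 V, V_2 = 14.75 V, V_3 = 11.55 V, V_4 = 7.996 V
  V_5 = 7.982 V, V_6 = 0.1899 V, V_7 = 0.0048 V, V_8 = 7.553 V
  V_9 = 7.219 V, V_10 = 0.04561 V
I_R11 = (V_1 - V_5)/R11 = (14.94 - 7.982)/240 = 0.029 A
|I_R11| = 0.029 A

Final answer: |I_R11| = 0.029 A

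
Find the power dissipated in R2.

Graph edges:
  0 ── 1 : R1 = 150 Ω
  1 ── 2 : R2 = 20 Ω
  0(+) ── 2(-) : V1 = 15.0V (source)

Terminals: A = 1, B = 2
Nodal analysis, taking node 2 as the 0 V reference.
Source V1 fixes V_0 = 15 V.
KCL at each unknown node (sum of currents leaving = 0; resistances in Ω):
  Node 1: (V_1 - 15)/150 + (V_1 - 0)/20 = 0
Collecting terms: 0.05667 × V_1 = 0.1  =>  V_1 = 1.765 V
I_R2 = (V_1 - V_2)/R2 = (1.765 - 0)/20 = 0.08824 A
P_R2 = I_R2² × R2 = (0.08824)² × 20 = 0.1557 W

Final answer: 0.1557 W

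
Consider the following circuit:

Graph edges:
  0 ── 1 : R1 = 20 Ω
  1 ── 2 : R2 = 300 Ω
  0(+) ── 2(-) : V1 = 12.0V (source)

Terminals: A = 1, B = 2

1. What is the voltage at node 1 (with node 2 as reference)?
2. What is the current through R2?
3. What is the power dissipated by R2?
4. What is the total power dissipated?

Nodal analysis, taking node 2 as the 0 V reference.
Source V1 fixes V_0 = 12 V.
KCL at each unknown node (sum of currents leaving = 0; resistances in Ω):
  Node 1: (V_1 - 12)/20 + (V_1 - 0)/300 = 0
Collecting terms: 0.05333 × V_1 = 0.6  =>  V_1 = 11.25 V
Part 1:
  Read off the nodal solution: V_1 = 11.25 V
Part 2:
  I_R2 = (V_1 - V_2)/R2 = (11.25 - 0)/300 = 0.0375 A
  Magnitude: I_R2 = 0.0375 A
Part 3:
  I_R2 = (V_1 - V_2)/R2 = (11.25 - 0)/300 = 0.0375 A
  P_R2 = I_R2² × R2 = (0.0375)² × 300 = 0.4219 W
Part 4:
  Power in each resistor, P = (ΔV)²/R:
    P_R1 = (12 - 11.25)²/20 = 0.02813 W
    P_R2 = (11.25 - 0)²/300 = 0.4219 W
  P_total = P_R1 + P_R2 = 0.45 W

Final answers:
1. V_1 = 11.25 V
2. I_R2 = 0.0375 A
3. P_R2 = 0.4219 W
4. P_total = 0.45 W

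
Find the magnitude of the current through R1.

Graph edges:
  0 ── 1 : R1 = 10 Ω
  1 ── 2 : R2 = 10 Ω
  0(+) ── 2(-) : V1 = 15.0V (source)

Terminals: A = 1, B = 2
Nodal analysis, taking node 2 as the 0 V reference.
Source V1 fixes V_0 = 15 V.
KCL at each unknown node (sum of currents leaving = 0; resistances in Ω):
  Node 1: (V_1 - 15)/10 + (V_1 - 0)/10 = 0
Collecting terms: 0.2 × V_1 = 1.5  =>  V_1 = 7.5 V
I_R1 = (V_0 - V_1)/R1 = (15 - 7.5)/10 = 0.75 A
|I_R1| = 0.75 A

Final answer: |I_R1| = 0.75 A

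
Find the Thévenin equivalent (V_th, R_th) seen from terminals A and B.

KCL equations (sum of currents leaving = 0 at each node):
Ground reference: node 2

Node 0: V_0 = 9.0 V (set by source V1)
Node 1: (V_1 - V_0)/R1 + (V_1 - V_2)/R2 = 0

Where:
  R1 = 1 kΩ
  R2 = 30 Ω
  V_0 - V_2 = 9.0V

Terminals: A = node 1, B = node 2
Step 1 — V_th is the open-circuit voltage V_A - V_B (nothing connected across the terminals).
Nodal analysis, taking node 2 as the 0 V reference.
Source V1 fixes V_0 = 9 V.
KCL at each unknown node (sum of currents leaving = 0; resistances in Ω):
  Node 1: (V_1 - 9)/1000 + (V_1 - 0)/30 = 0
Collecting terms: 0.03433 × V_1 = 0.009  =>  V_1 = 0.2621 V
V_th = V_1 - V_2 = 0.2621 - 0 = 0.2621 V
Step 2 — R_th: zero the source — replace V1 by a short circuit (node 2 merges into node 0) — and find the resistance seen between A (node 1) and B (node 0).
Reduce the network between node 1 (A) and node 0 (B) by series/parallel combination:
  Rp1 = R1 ‖ R2 (parallel, both between nodes 0 and 1) = 1/(1/1000 + 1/30) = 29.13 Ω
R_th = 29.13 Ω

Final answer: V_th = 0.2621 V, R_th = 29.13 Ω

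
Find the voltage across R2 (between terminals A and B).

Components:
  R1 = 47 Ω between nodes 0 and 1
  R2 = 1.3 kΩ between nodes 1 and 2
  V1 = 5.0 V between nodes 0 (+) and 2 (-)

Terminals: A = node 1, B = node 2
R1 and R2 are in series across V1 (node 0 → node 1 → node 2), and the output A–B is taken across R2, so this is a voltage divider.
Series current: I = V1/(R1 + R2) = 5/(47 + 1300) = 5/1347 = 0.003712 A
V_R2 = I × R2 = V1 × R2/(R1 + R2) = 5 × 1300/1347 = 4.826 V

Final answer: 4.826 V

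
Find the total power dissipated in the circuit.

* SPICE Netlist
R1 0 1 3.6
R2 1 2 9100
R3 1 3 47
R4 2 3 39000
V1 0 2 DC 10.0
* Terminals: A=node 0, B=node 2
Nodal analysis, taking node 2 as the 0 V reference.
Source V1 fixes V_0 = 10 V.
KCL at each unknown node (sum of currents leaving = 0; resistances in Ω):
  Node 1: (V_1 - 10)/3.6 + (V_1 - 0)/9100 + (V_1 - V_3)/47 = 0
  Node 3: (V_3 - V_1)/47 + (V_3 - 0)/39000 = 0
Collecting terms (coefficients in siemens):
  0.2992·V_1 - 0.02128·V_3 = 2.778
  0.0213·V_3 - 0.02128·V_1 = 0
Determinant D = (0.2992)(0.0213) - (-0.02128)(-0.02128) = 0.00592
V_1 = [(2.778)(0.0213) - (-0.02128)(0)]/D = 9.995 V
V_3 = [(0.2992)(0) - (2.778)(-0.02128)]/D = 9.983 V
Power in each resistor, P = (ΔV)²/R:
  P_R1 = (10 - 9.995)²/3.6 = 0.000006603 W
  P_R2 = (9.995 - 0)²/9100 = 0.01098 W
  P_R3 = (9.995 - 9.983)²/47 = 0.00000308 W
  P_R4 = (0 - 9.983)²/39000 = 0.002555 W
P_total = P_R1 + P_R2 + P_R3 + P_R4 = 0.01354 W

Final answer: 0.01354 W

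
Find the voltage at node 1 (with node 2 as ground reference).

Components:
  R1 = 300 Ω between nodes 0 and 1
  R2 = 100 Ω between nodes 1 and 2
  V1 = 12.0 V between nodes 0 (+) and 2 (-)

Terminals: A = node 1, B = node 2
Nodal analysis, taking node 2 as the 0 V reference.
Source V1 fixes V_0 = 12 V.
KCL at each unknown node (sum of currents leaving = 0; resistances in Ω):
  Node 1: (V_1 - 12)/300 + (V_1 - 0)/100 = 0
Collecting terms: 0.01333 × V_1 = 0.04  =>  V_1 = 3 V
The requested potential is V_1 = 3 V.

Final answer: V_1 = 3 V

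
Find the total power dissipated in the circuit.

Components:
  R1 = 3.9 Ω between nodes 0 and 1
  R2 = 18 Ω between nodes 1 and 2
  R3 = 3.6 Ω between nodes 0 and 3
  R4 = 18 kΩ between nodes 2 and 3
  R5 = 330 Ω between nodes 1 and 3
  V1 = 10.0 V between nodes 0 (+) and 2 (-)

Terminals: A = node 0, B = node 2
Nodal analysis, taking node 2 as the 0 V reference.
Source V1 fixes V_0 = 10 V.
KCL at each unknown node (sum of currents leaving = 0; resistances in Ω):
  Node 1: (V_1 - 10)/3.9 + (V_1 - 0)/18 + (V_1 - V_3)/330 = 0
  Node 3: (V_3 - 10)/3.6 + (V_3 - 0)/18000 + (V_3 - V_1)/330 = 0
Collecting terms (coefficients in siemens):
  0.315·V_1 - 0.00303·V_3 = 2.564
  0.2809·V_3 - 0.00303·V_1 = 2.778
Determinant D = (0.315)(0.2809) - (-0.00303)(-0.00303) = 0.08846
V_1 = [(2.564)(0.2809) - (-0.00303)(2.778)]/D = 8.236 V
V_3 = [(0.315)(2.778) - (2.564)(-0.00303)]/D = 9.979 V
Power in each resistor, P = (ΔV)²/R:
  P_R1 = (10 - 8.236)²/3.9 = 0.7978 W
  P_R2 = (8.236 - 0)²/18 = 3.769 W
  P_R3 = (10 - 9.979)²/3.6 = 0.0001226 W
  P_R4 = (0 - 9.979)²/18000 = 0.005532 W
  P_R5 = (8.236 - 9.979)²/330 = 0.009205 W
P_total = P_R1 + P_R2 + P_R3 + P_R4 + P_R5 = 4.581 W

Final answer: 4.581 W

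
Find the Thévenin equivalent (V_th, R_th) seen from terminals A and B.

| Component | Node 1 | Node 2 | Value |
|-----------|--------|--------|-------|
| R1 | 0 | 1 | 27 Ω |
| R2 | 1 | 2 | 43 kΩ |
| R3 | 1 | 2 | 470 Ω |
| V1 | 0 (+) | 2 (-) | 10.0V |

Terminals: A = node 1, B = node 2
Step 1 — V_th is the open-circuit voltage V_A - V_B (nothing connected across the terminals).
Nodal analysis, taking node 2 as the 0 V reference.
Source V1 fixes V_0 = 10 V.
KCL at each unknown node (sum of currents leaving = 0; resistances in Ω):
  Node 1: (V_1 - 10)/27 + (V_1 - 0)/43000 + (V_1 - 0)/470 = 0
Collecting terms: 0.03919 × V_1 = 0.3704  =>  V_1 = 9.451 V
V_th = V_1 - V_2 = 9.451 - 0 = 9.451 V
Step 2 — R_th: zero the source — replace V1 by a short circuit (node 2 merges into node 0) — and find the resistance seen between A (node 1) and B (node 0).
Reduce the network between node 1 (A) and node 0 (B) by series/parallel combination:
  Rp1 = R1 ‖ R2 ‖ R3 (parallel, all between nodes 0 and 1) = 1/(1/27 + 1/43000 + 1/470) = 25.52 Ω
R_th = 25.52 Ω

Final answer: V_th = 9.451 V, R_th = 25.52 Ω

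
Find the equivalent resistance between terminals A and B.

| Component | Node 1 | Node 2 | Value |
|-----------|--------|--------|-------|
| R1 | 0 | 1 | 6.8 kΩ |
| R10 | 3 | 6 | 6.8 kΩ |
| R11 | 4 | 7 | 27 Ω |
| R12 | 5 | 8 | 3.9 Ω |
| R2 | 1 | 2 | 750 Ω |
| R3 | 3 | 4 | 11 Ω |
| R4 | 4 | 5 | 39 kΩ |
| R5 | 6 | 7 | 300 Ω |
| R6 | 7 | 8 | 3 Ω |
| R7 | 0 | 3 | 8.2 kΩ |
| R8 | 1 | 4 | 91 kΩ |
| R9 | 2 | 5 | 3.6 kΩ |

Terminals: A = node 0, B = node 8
The network is not a plain series/parallel combination. Inject a 1 A test current into terminal A (node 0) and return it from terminal B (node 8); then R_eq = V_A / (1 A).
Nodal analysis, taking node 8 as the 0 V reference.
Current source I_test pushes 1 A into node 0 and draws it out of node 8.
KCL at each unknown node (sum of currents leaving = 0; resistances in Ω):
  Node 0: (V_0 - V_1)/6800 + (V_0 - V_3)/8200 - 1 = 0
  Node 1: (V_1 - V_0)/6800 + (V_1 - V_2)/750 + (V_1 - V_4)/91000 = 0
  Node 2: (V_2 - V_1)/750 + (V_2 - V_5)/3600 = 0
  Node 3: (V_3 - V_0)/8200 + (V_3 - V_4)/11 + (V_3 - V_6)/6800 = 0
  Node 4: (V_4 - V_1)/91000 + (V_4 - V_3)/11 + (V_4 - V_5)/39000 + (V_4 - V_7)/27 = 0
  Node 5: (V_5 - V_2)/3600 + (V_5 - V_4)/39000 + (V_5 - 0)/3.9 = 0
  Node 6: (V_6 - V_3)/6800 + (V_6 - V_7)/300 = 0
  Node 7: (V_7 - V_4)/27 + (V_7 - V_6)/300 + (V_7 - 0)/3 = 0
Collecting terms (coefficients in siemens):
  0.000269·V_0 - 0.0001471·V_1 - 0.000122·V_3 = 1
  0.001491·V_1 - 0.0001471·V_0 - 0.001333·V_2 - 0.00001099·V_4 = 0
  0.001611·V_2 - 0.001333·V_1 - 0.0002778·V_5 = 0
  0.09118·V_3 - 0.000122·V_0 - 0.09091·V_4 - 0.0001471·V_6 = 0
  0.128·V_4 - 0.00001099·V_1 - 0.09091·V_3 - 0.00002564·V_5 - 0.03704·V_7 = 0
  0.2567·V_5 - 0.0002778·V_2 - 0.00002564·V_4 = 0
  0.00348·V_6 - 0.0001471·V_3 - 0.003333·V_7 = 0
  0.3737·V_7 - 0.03704·V_4 - 0.003333·V_6 = 0
Solving these 8 simultaneous equations (Gaussian elimination) gives:
  V_0 = 4704 V, V_1 = 1785 V, V_2 = 1477 V, V_3 = 23.85 V
  V_4 = 17.61 V, V_5 = 1.6 V, V_6 = 2.702 V, V_7 = 1.769 V
R_eq = V_0 / 1 A = 4704 Ω = 4.704 kΩ

Final answer: 4.704 kΩ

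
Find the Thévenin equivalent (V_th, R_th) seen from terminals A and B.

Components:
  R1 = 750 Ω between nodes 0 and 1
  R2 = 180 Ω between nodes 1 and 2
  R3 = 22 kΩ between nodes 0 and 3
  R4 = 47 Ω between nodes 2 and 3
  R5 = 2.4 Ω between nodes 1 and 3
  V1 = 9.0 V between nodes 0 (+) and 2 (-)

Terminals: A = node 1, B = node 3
Step 1 — V_th is the open-circuit voltage V_A - V_B (nothing connected across the terminals).
Nodal analysis, taking node 2 as the 0 V reference.
Source V1 fixes V_0 = 9 V.
KCL at each unknown node (sum of currents leaving = 0; resistances in Ω):
  Node 1: (V_1 - 9)/750 + (V_1 - 0)/180 + (V_1 - V_3)/2.4 = 0
  Node 3: (V_3 - 9)/22000 + (V_3 - 0)/47 + (V_3 - V_1)/2.4 = 0
Collecting terms (coefficients in siemens):
  0.4236·V_1 - 0.4167·V_3 = 0.012
  0.438·V_3 - 0.4167·V_1 = 0.0004091
Determinant D = (0.4236)(0.438) - (-0.4167)(-0.4167) = 0.0119
V_1 = [(0.012)(0.438) - (-0.4167)(0.0004091)]/D = 0.4559 V
V_3 = [(0.4236)(0.0004091) - (0.012)(-0.4167)]/D = 0.4347 V
V_th = V_1 - V_3 = 0.4559 - 0.4347 = 0.02126 V
Step 2 — R_th: zero the source — replace V1 by a short circuit (node 2 merges into node 0) — and find the resistance seen between A (node 1) and B (node 3).
Reduce the network between node 1 (A) and node 3 (B) by series/parallel combination:
  Rp1 = R1 ‖ R2 (parallel, both between nodes 0 and 1) = 1/(1/750 + 1/180) = 145.2 Ω
  Rp2 = R3 ‖ R4 (parallel, both between nodes 0 and 3) = 1/(1/22000 + 1/47) = 46.9 Ω
  Rs1 = Rp1 + Rp2 (series, joined only at node 0) = 145.2 + 46.9 = 192.1 Ω
  Rp3 = R5 ‖ Rs1 (parallel, both between nodes 1 and 3) = 1/(1/2.4 + 1/192.1) = 2.37 Ω
R_th = 2.37 Ω

Final answer: V_th = 0.02126 V, R_th = 2.37 Ω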